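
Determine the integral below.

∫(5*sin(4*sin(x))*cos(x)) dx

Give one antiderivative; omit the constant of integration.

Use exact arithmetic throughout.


Answer: -5*cos(4*sin(x))/4.


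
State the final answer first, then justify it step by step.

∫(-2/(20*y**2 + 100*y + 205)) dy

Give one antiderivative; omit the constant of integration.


The answer is -atan(y/2 + 5/4)/20.
Step 1. Substitute u = 2*y + 5, turning ∫(-2/(20*y**2 + 100*y + 205)) dy into ∫(-1/(5*(u**2 + 16))) du: now ∫(-1/(5*(u**2 + 16))) du.
Step 2. Evaluate the standard form: now -atan(u/4)/20.
Step 3. Substitute back u = 2*y + 5: now -atan(y/2 + 5/4)/20.
Answer: -atan(y/2 + 5/4)/20.


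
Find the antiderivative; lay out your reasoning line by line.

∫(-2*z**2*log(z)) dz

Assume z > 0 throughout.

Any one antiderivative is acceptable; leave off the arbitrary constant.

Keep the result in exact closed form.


Step 1. Integrate ∫(-2*z**2*log(z)) dz by parts with u = log(z), dv = (-2*z**2) dz, so v = -2*z**3/3 [assuming z > 0]: now -2*z**3*log(z)/3 + ∫(2*z**2/3) dz.
Step 2. Evaluate the standard form: now -2*z**3*log(z)/3 + 2*z**3/9.
Answer: -2*z**3*log(z)/3 + 2*z**3/9.


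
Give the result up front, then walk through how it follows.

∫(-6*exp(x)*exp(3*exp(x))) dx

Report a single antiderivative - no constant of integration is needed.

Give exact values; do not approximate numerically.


The answer is -2*exp(3*exp(x)).
Step 1. Substitute u = exp(x), turning ∫(-6*exp(x)*exp(3*exp(x))) dx into ∫(-6*exp(3*u)) du: now ∫(-6*exp(3*u)) du.
Step 2. Evaluate the standard form: now -2*exp(3*u).
Step 3. Substitute back u = exp(x): now -2*exp(3*exp(x)).
Answer: -2*exp(3*exp(x)).


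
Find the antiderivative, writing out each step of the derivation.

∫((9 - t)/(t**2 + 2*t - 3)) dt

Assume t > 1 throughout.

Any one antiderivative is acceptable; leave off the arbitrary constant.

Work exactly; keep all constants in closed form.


Step 1. Decompose ∫((9 - t)/(t**2 + 2*t - 3)) dt by partial fractions, (9 - t)/(t**2 + 2*t - 3) = -3/(t + 3) + 2/(t - 1): now ∫(2/(t - 1)) dt + ∫(-3/(t + 3)) dt.
Step 2. Evaluate the standard form [assuming t > -3]: now -3*log(t + 3) + ∫(2/(t - 1)) dt.
Step 3. Evaluate the standard form [assuming t > 1]: now 2*log(t - 1) - 3*log(t + 3).
Answer: 2*log(t - 1) - 3*log(t + 3).


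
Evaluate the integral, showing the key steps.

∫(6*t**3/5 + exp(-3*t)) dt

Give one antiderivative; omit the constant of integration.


Step 1. Rewrite: now ∫(6*t**3/5) dt + ∫(exp(-3*t)) dt.
Step 2. Evaluate the standard form: now ∫(6*t**3/5) dt - exp(-3*t)/3.
Step 3. Evaluate the standard form: now 3*t**4/10 - exp(-3*t)/3.
Answer: 3*t**4/10 - exp(-3*t)/3.


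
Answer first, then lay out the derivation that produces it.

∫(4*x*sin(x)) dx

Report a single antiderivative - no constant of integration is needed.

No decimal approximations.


The answer is -4*x*cos(x) + 4*sin(x).
Step 1. Integrate ∫(4*x*sin(x)) dx by parts with u = x, dv = (4*sin(x)) dx, so v = -4*cos(x): now -4*x*cos(x) + ∫(4*cos(x)) dx.
Step 2. Evaluate the standard form: now -4*x*cos(x) + 4*sin(x).
Answer: -4*x*cos(x) + 4*sin(x).


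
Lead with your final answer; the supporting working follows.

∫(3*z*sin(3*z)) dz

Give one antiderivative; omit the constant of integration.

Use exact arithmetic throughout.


The answer is -z*cos(3*z) + sin(3*z)/3.
Step 1. Integrate ∫(3*z*sin(3*z)) dz by parts with u = z, dv = (3*sin(3*z)) dz, so v = -cos(3*z): now -z*cos(3*z) + ∫(cos(3*z)) dz.
Step 2. Evaluate the standard form: now -z*cos(3*z) + sin(3*z)/3.
Answer: -z*cos(3*z) + sin(3*z)/3.


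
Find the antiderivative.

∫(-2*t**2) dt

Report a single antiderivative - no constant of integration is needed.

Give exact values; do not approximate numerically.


Answer: -2*t**3/3.


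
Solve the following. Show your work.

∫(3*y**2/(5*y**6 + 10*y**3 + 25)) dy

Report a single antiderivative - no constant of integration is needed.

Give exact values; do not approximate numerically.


Step 1. Substitute u = y**3 + 1, turning ∫(3*y**2/(5*y**6 + 10*y**3 + 25)) dy into ∫(1/(5*(u**2 + 4))) du: now ∫(1/(5*(u**2 + 4))) du.
Step 2. Evaluate the standard form: now atan(u/2)/10.
Step 3. Substitute back u = y**3 + 1: now atan(y**3/2 + 1/2)/10.
Answer: atan(y**3/2 + 1/2)/10.


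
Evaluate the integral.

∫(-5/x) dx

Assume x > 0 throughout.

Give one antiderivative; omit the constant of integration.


Answer: -5*log(x).


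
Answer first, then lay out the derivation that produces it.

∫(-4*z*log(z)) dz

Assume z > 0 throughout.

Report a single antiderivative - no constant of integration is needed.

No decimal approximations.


The answer is -2*z**2*log(z) + z**2.
Step 1. Integrate ∫(-4*z*log(z)) dz by parts with u = log(z), dv = (-4*z) dz, so v = -2*z**2 [assuming z > 0]: now -2*z**2*log(z) + ∫(2*z) dz.
Step 2. Evaluate the standard form: now -2*z**2*log(z) + z**2.
Answer: -2*z**2*log(z) + z**2.


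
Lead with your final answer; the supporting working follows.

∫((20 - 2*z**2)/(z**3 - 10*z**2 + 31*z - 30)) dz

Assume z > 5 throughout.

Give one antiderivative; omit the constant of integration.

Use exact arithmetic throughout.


The answer is -5*log(z - 5) - log(z - 3) + 4*log(z - 2).
Step 1. Decompose ∫((20 - 2*z**2)/(z**3 - 10*z**2 + 31*z - 30)) dz by partial fractions, (20 - 2*z**2)/(z**3 - 10*z**2 + 31*z - 30) = 4/(z - 2) - 1/(z - 3) - 5/(z - 5): now ∫(-5/(z - 5)) dz + ∫(-1/(z - 3)) dz + ∫(4/(z - 2)) dz.
Step 2. Evaluate the standard form [assuming z > 3]: now -log(z - 3) + ∫(-5/(z - 5)) dz + ∫(4/(z - 2)) dz.
Step 3. Evaluate the standard form [assuming z > 5]: now -5*log(z - 5) - log(z - 3) + ∫(4/(z - 2)) dz.
Step 4. Evaluate the standard form [assuming z > 2]: now -5*log(z - 5) - log(z - 3) + 4*log(z - 2).
Answer: -5*log(z - 5) - log(z - 3) + 4*log(z - 2).


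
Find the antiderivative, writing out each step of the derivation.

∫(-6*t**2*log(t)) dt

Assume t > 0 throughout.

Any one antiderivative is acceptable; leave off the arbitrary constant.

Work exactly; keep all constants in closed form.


Step 1. Integrate ∫(-6*t**2*log(t)) dt by parts with u = log(t), dv = (-6*t**2) dt, so v = -2*t**3 [assuming t > 0]: now -2*t**3*log(t) + ∫(2*t**2) dt.
Step 2. Evaluate the standard form: now -2*t**3*log(t) + 2*t**3/3.
Answer: -2*t**3*log(t) + 2*t**3/3.


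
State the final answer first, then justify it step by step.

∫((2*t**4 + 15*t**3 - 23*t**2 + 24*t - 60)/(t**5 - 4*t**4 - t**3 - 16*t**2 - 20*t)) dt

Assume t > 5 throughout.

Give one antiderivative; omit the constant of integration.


The answer is 3*log(t) + 3*log(t - 5) - 4*log(t + 1) + 2*atan(t/2).
Step 1. Decompose ∫((2*t**4 + 15*t**3 - 23*t**2 + 24*t - 60)/(t**5 - 4*t**4 - t**3 - 16*t**2 - 20*t)) dt by partial fractions, (2*t**4 + 15*t**3 - 23*t**2 + 24*t - 60)/(t**5 - 4*t**4 - t**3 - 16*t**2 - 20*t) = 4/(t**2 + 4) - 4/(t + 1) + 3/(t - 5) + 3/t: now ∫(3/t) dt + ∫(3/(t - 5)) dt + ∫(-4/(t + 1)) dt + ∫(4/(t**2 + 4)) dt.
Step 2. Evaluate the standard form [assuming t > 0]: now 3*log(t) + ∫(3/(t - 5)) dt + ∫(-4/(t + 1)) dt + ∫(4/(t**2 + 4)) dt.
Step 3. Evaluate the standard form [assuming t > -1]: now 3*log(t) - 4*log(t + 1) + ∫(3/(t - 5)) dt + ∫(4/(t**2 + 4)) dt.
Step 4. Evaluate the standard form [assuming t > 5]: now 3*log(t) + 3*log(t - 5) - 4*log(t + 1) + ∫(4/(t**2 + 4)) dt.
Step 5. Evaluate the standard form: now 3*log(t) + 3*log(t - 5) - 4*log(t + 1) + 2*atan(t/2).
Answer: 3*log(t) + 3*log(t - 5) - 4*log(t + 1) + 2*atan(t/2).


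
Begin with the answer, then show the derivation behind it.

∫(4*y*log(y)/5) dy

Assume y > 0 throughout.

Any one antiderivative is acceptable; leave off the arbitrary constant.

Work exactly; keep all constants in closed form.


The answer is 2*y**2*log(y)/5 - y**2/5.
Step 1. Integrate ∫(4*y*log(y)/5) dy by parts with u = log(y), dv = (4*y/5) dy, so v = 2*y**2/5 [assuming y > 0]: now 2*y**2*log(y)/5 + ∫(-2*y/5) dy.
Step 2. Evaluate the standard form: now 2*y**2*log(y)/5 - y**2/5.
Answer: 2*y**2*log(y)/5 - y**2/5.


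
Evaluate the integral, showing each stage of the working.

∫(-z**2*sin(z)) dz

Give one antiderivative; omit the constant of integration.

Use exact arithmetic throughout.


Step 1. Integrate ∫(-z**2*sin(z)) dz by parts with u = z**2, dv = (-sin(z)) dz, so v = cos(z): now z**2*cos(z) + ∫(-2*z*cos(z)) dz.
Step 2. Integrate ∫(-2*z*cos(z)) dz by parts with u = z, dv = (-2*cos(z)) dz, so v = -2*sin(z): now z**2*cos(z) - 2*z*sin(z) + ∫(2*sin(z)) dz.
Step 3. Evaluate the standard form: now z**2*cos(z) - 2*z*sin(z) - 2*cos(z).
Answer: z**2*cos(z) - 2*z*sin(z) - 2*cos(z).


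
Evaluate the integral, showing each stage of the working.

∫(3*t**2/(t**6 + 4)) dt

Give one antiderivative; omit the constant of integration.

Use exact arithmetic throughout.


Step 1. Substitute u = t**3, turning ∫(3*t**2/(t**6 + 4)) dt into ∫(1/(u**2 + 4)) du: now ∫(1/(u**2 + 4)) du.
Step 2. Evaluate the standard form: now atan(u/2)/2.
Step 3. Substitute back u = t**3: now atan(t**3/2)/2.
Answer: atan(t**3/2)/2.


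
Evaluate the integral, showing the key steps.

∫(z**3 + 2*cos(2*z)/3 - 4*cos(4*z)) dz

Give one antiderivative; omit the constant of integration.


Step 1. Rewrite: now ∫(z**3) dz + ∫(2*cos(2*z)/3) dz + ∫(-4*cos(4*z)) dz.
Step 2. Evaluate the standard form: now z**4/4 + ∫(2*cos(2*z)/3) dz + ∫(-4*cos(4*z)) dz.
Step 3. Evaluate the standard form: now z**4/4 - sin(4*z) + ∫(2*cos(2*z)/3) dz.
Step 4. Evaluate the standard form: now z**4/4 + sin(2*z)/3 - sin(4*z).
Answer: z**4/4 + sin(2*z)/3 - sin(4*z).


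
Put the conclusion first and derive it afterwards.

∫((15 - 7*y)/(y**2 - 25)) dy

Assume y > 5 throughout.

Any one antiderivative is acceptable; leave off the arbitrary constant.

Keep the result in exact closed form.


The answer is -2*log(y - 5) - 5*log(y + 5).
Step 1. Decompose ∫((15 - 7*y)/(y**2 - 25)) dy by partial fractions, (15 - 7*y)/(y**2 - 25) = -5/(y + 5) - 2/(y - 5): now ∫(-2/(y - 5)) dy + ∫(-5/(y + 5)) dy.
Step 2. Evaluate the standard form [assuming y > 5]: now -2*log(y - 5) + ∫(-5/(y + 5)) dy.
Step 3. Evaluate the standard form [assuming y > -5]: now -2*log(y - 5) - 5*log(y + 5).
Answer: -2*log(y - 5) - 5*log(y + 5).


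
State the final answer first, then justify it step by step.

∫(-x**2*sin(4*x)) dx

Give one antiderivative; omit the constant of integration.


The answer is x**2*cos(4*x)/4 - x*sin(4*x)/8 - cos(4*x)/32.
Step 1. Integrate ∫(-x**2*sin(4*x)) dx by parts with u = x**2, dv = (-sin(4*x)) dx, so v = cos(4*x)/4: now x**2*cos(4*x)/4 + ∫(-x*cos(4*x)/2) dx.
Step 2. Integrate ∫(-x*cos(4*x)/2) dx by parts with u = x, dv = (-cos(4*x)/2) dx, so v = -sin(4*x)/8: now x**2*cos(4*x)/4 - x*sin(4*x)/8 + ∫(sin(4*x)/8) dx.
Step 3. Evaluate the standard form: now x**2*cos(4*x)/4 - x*sin(4*x)/8 - cos(4*x)/32.
Answer: x**2*cos(4*x)/4 - x*sin(4*x)/8 - cos(4*x)/32.


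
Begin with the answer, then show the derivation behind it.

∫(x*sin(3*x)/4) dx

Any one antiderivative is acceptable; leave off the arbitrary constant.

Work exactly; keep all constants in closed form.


The answer is -x*cos(3*x)/12 + sin(3*x)/36.
Step 1. Integrate ∫(x*sin(3*x)/4) dx by parts with u = x, dv = (sin(3*x)/4) dx, so v = -cos(3*x)/12: now -x*cos(3*x)/12 + ∫(cos(3*x)/12) dx.
Step 2. Evaluate the standard form: now -x*cos(3*x)/12 + sin(3*x)/36.
Answer: -x*cos(3*x)/12 + sin(3*x)/36.


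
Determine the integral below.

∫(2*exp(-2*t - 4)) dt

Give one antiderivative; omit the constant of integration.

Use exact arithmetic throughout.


Answer: -exp(-2*t - 4).


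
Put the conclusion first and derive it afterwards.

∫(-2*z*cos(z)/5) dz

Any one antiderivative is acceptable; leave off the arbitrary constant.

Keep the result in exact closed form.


The answer is -2*z*sin(z)/5 - 2*cos(z)/5.
Step 1. Integrate ∫(-2*z*cos(z)/5) dz by parts with u = z, dv = (-2*cos(z)/5) dz, so v = -2*sin(z)/5: now -2*z*sin(z)/5 + ∫(2*sin(z)/5) dz.
Step 2. Evaluate the standard form: now -2*z*sin(z)/5 - 2*cos(z)/5.
Answer: -2*z*sin(z)/5 - 2*cos(z)/5.


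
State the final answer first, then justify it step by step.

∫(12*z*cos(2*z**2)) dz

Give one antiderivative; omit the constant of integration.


The answer is 3*sin(2*z**2).
Step 1. Substitute u = z**2, turning ∫(12*z*cos(2*z**2)) dz into ∫(6*cos(2*u)) du: now ∫(6*cos(2*u)) du.
Step 2. Evaluate the standard form: now 3*sin(2*u).
Step 3. Substitute back u = z**2: now 3*sin(2*z**2).
Answer: 3*sin(2*z**2).


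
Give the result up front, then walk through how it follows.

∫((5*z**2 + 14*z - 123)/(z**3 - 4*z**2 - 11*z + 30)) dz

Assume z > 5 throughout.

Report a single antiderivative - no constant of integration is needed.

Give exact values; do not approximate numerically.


The answer is 3*log(z - 5) + 5*log(z - 2) - 3*log(z + 3).
Step 1. Decompose ∫((5*z**2 + 14*z - 123)/(z**3 - 4*z**2 - 11*z + 30)) dz by partial fractions, (5*z**2 + 14*z - 123)/(z**3 - 4*z**2 - 11*z + 30) = -3/(z + 3) + 5/(z - 2) + 3/(z - 5): now ∫(3/(z - 5)) dz + ∫(5/(z - 2)) dz + ∫(-3/(z + 3)) dz.
Step 2. Evaluate the standard form [assuming z > 5]: now 3*log(z - 5) + ∫(5/(z - 2)) dz + ∫(-3/(z + 3)) dz.
Step 3. Evaluate the standard form [assuming z > -3]: now 3*log(z - 5) - 3*log(z + 3) + ∫(5/(z - 2)) dz.
Step 4. Evaluate the standard form [assuming z > 2]: now 3*log(z - 5) + 5*log(z - 2) - 3*log(z + 3).
Answer: 3*log(z - 5) + 5*log(z - 2) - 3*log(z + 3).


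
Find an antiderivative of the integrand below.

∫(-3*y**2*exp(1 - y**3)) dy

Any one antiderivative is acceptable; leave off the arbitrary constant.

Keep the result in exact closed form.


Answer: exp(1 - y**3).


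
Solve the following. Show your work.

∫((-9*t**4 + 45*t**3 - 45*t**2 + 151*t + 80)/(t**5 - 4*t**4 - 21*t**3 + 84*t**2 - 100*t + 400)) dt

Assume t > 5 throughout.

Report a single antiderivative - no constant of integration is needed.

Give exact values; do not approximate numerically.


Step 1. Decompose ∫((-9*t**4 + 45*t**3 - 45*t**2 + 151*t + 80)/(t**5 - 4*t**4 - 21*t**3 + 84*t**2 - 100*t + 400)) dt by partial fractions, (-9*t**4 + 45*t**3 - 45*t**2 + 151*t + 80)/(t**5 - 4*t**4 - 21*t**3 + 84*t**2 - 100*t + 400) = 1/(t**2 + 4) - 5/(t + 5) - 3/(t - 4) - 1/(t - 5): now ∫(-1/(t - 5)) dt + ∫(-3/(t - 4)) dt + ∫(-5/(t + 5)) dt + ∫(1/(t**2 + 4)) dt.
Step 2. Evaluate the standard form [assuming t > 5]: now -log(t - 5) + ∫(-3/(t - 4)) dt + ∫(-5/(t + 5)) dt + ∫(1/(t**2 + 4)) dt.
Step 3. Evaluate the standard form [assuming t > 4]: now -log(t - 5) - 3*log(t - 4) + ∫(-5/(t + 5)) dt + ∫(1/(t**2 + 4)) dt.
Step 4. Evaluate the standard form [assuming t > -5]: now -log(t - 5) - 3*log(t - 4) - 5*log(t + 5) + ∫(1/(t**2 + 4)) dt.
Step 5. Evaluate the standard form: now -log(t - 5) - 3*log(t - 4) - 5*log(t + 5) + atan(t/2)/2.
Answer: -log(t - 5) - 3*log(t - 4) - 5*log(t + 5) + atan(t/2)/2.


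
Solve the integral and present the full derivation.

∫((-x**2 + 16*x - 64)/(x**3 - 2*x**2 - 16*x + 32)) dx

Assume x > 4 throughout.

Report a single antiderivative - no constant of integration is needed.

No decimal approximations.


Step 1. Decompose ∫((-x**2 + 16*x - 64)/(x**3 - 2*x**2 - 16*x + 32)) dx by partial fractions, (-x**2 + 16*x - 64)/(x**3 - 2*x**2 - 16*x + 32) = -3/(x + 4) + 3/(x - 2) - 1/(x - 4): now ∫(-1/(x - 4)) dx + ∫(3/(x - 2)) dx + ∫(-3/(x + 4)) dx.
Step 2. Evaluate the standard form [assuming x > 4]: now -log(x - 4) + ∫(3/(x - 2)) dx + ∫(-3/(x + 4)) dx.
Step 3. Evaluate the standard form [assuming x > 2]: now -log(x - 4) + 3*log(x - 2) + ∫(-3/(x + 4)) dx.
Step 4. Evaluate the standard form [assuming x > -4]: now -log(x - 4) + 3*log(x - 2) - 3*log(x + 4).
Answer: -log(x - 4) + 3*log(x - 2) - 3*log(x + 4).


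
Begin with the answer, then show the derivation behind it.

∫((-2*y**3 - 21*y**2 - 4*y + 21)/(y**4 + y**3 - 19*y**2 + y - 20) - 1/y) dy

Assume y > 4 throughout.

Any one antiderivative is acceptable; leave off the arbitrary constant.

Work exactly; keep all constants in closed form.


The answer is -log(y) - 3*log(y - 4) + log(y + 5) - 2*atan(y).
Step 1. Rewrite: now ∫(-1/y) dy + ∫((-2*y**3 - 21*y**2 - 4*y + 21)/(y**4 + y**3 - 19*y**2 + y - 20)) dy.
Step 2. Decompose ∫((-2*y**3 - 21*y**2 - 4*y + 21)/(y**4 + y**3 - 19*y**2 + y - 20)) dy by partial fractions, (-2*y**3 - 21*y**2 - 4*y + 21)/(y**4 + y**3 - 19*y**2 + y - 20) = -2/(y**2 + 1) + 1/(y + 5) - 3/(y - 4): now ∫(-1/y) dy + ∫(-3/(y - 4)) dy + ∫(1/(y + 5)) dy + ∫(-2/(y**2 + 1)) dy.
Step 3. Evaluate the standard form [assuming y > -5]: now log(y + 5) + ∫(-1/y) dy + ∫(-3/(y - 4)) dy + ∫(-2/(y**2 + 1)) dy.
Step 4. Evaluate the standard form [assuming y > 4]: now -3*log(y - 4) + log(y + 5) + ∫(-1/y) dy + ∫(-2/(y**2 + 1)) dy.
Step 5. Evaluate the standard form: now -3*log(y - 4) + log(y + 5) - 2*atan(y) + ∫(-1/y) dy.
Step 6. Evaluate the standard form [assuming y > 0]: now -log(y) - 3*log(y - 4) + log(y + 5) - 2*atan(y).
Answer: -log(y) - 3*log(y - 4) + log(y + 5) - 2*atan(y).


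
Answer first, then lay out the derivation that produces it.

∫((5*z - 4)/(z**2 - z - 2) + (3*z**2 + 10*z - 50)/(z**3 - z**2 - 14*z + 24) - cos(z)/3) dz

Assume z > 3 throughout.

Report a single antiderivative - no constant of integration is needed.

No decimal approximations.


The answer is log(z - 3) + 5*log(z - 2) + 3*log(z + 1) - log(z + 4) - sin(z)/3.
Step 1. Rewrite: now ∫((5*z - 4)/(z**2 - z - 2)) dz + ∫((3*z**2 + 10*z - 50)/(z**3 - z**2 - 14*z + 24)) dz + ∫(-cos(z)/3) dz.
Step 2. Decompose ∫((5*z - 4)/(z**2 - z - 2)) dz by partial fractions, (5*z - 4)/(z**2 - z - 2) = 3/(z + 1) + 2/(z - 2): now ∫((3*z**2 + 10*z - 50)/(z**3 - z**2 - 14*z + 24)) dz + ∫(2/(z - 2)) dz + ∫(3/(z + 1)) dz + ∫(-cos(z)/3) dz.
Step 3. Evaluate the standard form [assuming z > 2]: now 2*log(z - 2) + ∫((3*z**2 + 10*z - 50)/(z**3 - z**2 - 14*z + 24)) dz + ∫(3/(z + 1)) dz + ∫(-cos(z)/3) dz.
Step 4. Evaluate the standard form [assuming z > -1]: now 2*log(z - 2) + 3*log(z + 1) + ∫((3*z**2 + 10*z - 50)/(z**3 - z**2 - 14*z + 24)) dz + ∫(-cos(z)/3) dz.
Step 5. Decompose ∫((3*z**2 + 10*z - 50)/(z**3 - z**2 - 14*z + 24)) dz by partial fractions, (3*z**2 + 10*z - 50)/(z**3 - z**2 - 14*z + 24) = -1/(z + 4) + 3/(z - 2) + 1/(z - 3): now 2*log(z - 2) + 3*log(z + 1) + ∫(1/(z - 3)) dz + ∫(3/(z - 2)) dz + ∫(-1/(z + 4)) dz + ∫(-cos(z)/3) dz.
Step 6. Evaluate the standard form [assuming z > 2]: now 5*log(z - 2) + 3*log(z + 1) + ∫(1/(z - 3)) dz + ∫(-1/(z + 4)) dz + ∫(-cos(z)/3) dz.
Step 7. Evaluate the standard form [assuming z > -4]: now 5*log(z - 2) + 3*log(z + 1) - log(z + 4) + ∫(1/(z - 3)) dz + ∫(-cos(z)/3) dz.
Step 8. Evaluate the standard form [assuming z > 3]: now log(z - 3) + 5*log(z - 2) + 3*log(z + 1) - log(z + 4) + ∫(-cos(z)/3) dz.
Step 9. Evaluate the standard form: now log(z - 3) + 5*log(z - 2) + 3*log(z + 1) - log(z + 4) - sin(z)/3.
Answer: log(z - 3) + 5*log(z - 2) + 3*log(z + 1) - log(z + 4) - sin(z)/3.


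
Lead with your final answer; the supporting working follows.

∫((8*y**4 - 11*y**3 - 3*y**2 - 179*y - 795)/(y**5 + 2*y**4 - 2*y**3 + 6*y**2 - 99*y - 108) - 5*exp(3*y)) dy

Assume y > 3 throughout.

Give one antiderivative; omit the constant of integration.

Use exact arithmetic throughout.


The answer is -5*exp(3*y)/3 - 2*log(y - 3) + 5*log(y + 1) + 5*log(y + 4) + 4*atan(y/3)/3.
Step 1. Rewrite: now ∫((8*y**4 - 11*y**3 - 3*y**2 - 179*y - 795)/(y**5 + 2*y**4 - 2*y**3 + 6*y**2 - 99*y - 108)) dy + ∫(-5*exp(3*y)) dy.
Step 2. Evaluate the standard form: now -5*exp(3*y)/3 + ∫((8*y**4 - 11*y**3 - 3*y**2 - 179*y - 795)/(y**5 + 2*y**4 - 2*y**3 + 6*y**2 - 99*y - 108)) dy.
Step 3. Decompose ∫((8*y**4 - 11*y**3 - 3*y**2 - 179*y - 795)/(y**5 + 2*y**4 - 2*y**3 + 6*y**2 - 99*y - 108)) dy by partial fractions, (8*y**4 - 11*y**3 - 3*y**2 - 179*y - 795)/(y**5 + 2*y**4 - 2*y**3 + 6*y**2 - 99*y - 108) = 4/(y**2 + 9) + 5/(y + 4) + 5/(y + 1) - 2/(y - 3): now -5*exp(3*y)/3 + ∫(-2/(y - 3)) dy + ∫(5/(y + 1)) dy + ∫(5/(y + 4)) dy + ∫(4/(y**2 + 9)) dy.
Step 4. Evaluate the standard form [assuming y > -1]: now -5*exp(3*y)/3 + 5*log(y + 1) + ∫(-2/(y - 3)) dy + ∫(5/(y + 4)) dy + ∫(4/(y**2 + 9)) dy.
Step 5. Evaluate the standard form [assuming y > 3]: now -5*exp(3*y)/3 - 2*log(y - 3) + 5*log(y + 1) + ∫(5/(y + 4)) dy + ∫(4/(y**2 + 9)) dy.
Step 6. Evaluate the standard form [assuming y > -4]: now -5*exp(3*y)/3 - 2*log(y - 3) + 5*log(y + 1) + 5*log(y + 4) + ∫(4/(y**2 + 9)) dy.
Step 7. Evaluate the standard form: now -5*exp(3*y)/3 - 2*log(y - 3) + 5*log(y + 1) + 5*log(y + 4) + 4*atan(y/3)/3.
Answer: -5*exp(3*y)/3 - 2*log(y - 3) + 5*log(y + 1) + 5*log(y + 4) + 4*atan(y/3)/3.


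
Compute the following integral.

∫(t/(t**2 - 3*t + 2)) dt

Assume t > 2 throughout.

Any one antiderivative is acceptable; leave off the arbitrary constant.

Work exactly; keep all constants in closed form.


Answer: 2*log(t - 2) - log(t - 1).


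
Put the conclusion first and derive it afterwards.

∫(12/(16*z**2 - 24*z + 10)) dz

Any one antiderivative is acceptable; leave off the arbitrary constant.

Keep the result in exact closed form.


The answer is 3*atan(4*z - 3).
Step 1. Substitute u = 3 - 4*z, turning ∫(12/(16*z**2 - 24*z + 10)) dz into ∫(-3/(u**2 + 1)) du: now ∫(-3/(u**2 + 1)) du.
Step 2. Evaluate the standard form: now -3*atan(u).
Step 3. Substitute back u = 3 - 4*z: now 3*atan(4*z - 3).
Answer: 3*atan(4*z - 3).


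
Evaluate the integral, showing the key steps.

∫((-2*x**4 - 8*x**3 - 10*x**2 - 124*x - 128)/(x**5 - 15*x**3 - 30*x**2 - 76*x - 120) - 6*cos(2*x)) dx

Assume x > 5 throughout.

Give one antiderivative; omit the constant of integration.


Step 1. Rewrite: now ∫((-2*x**4 - 8*x**3 - 10*x**2 - 124*x - 128)/(x**5 - 15*x**3 - 30*x**2 - 76*x - 120)) dx + ∫(-6*cos(2*x)) dx.
Step 2. Decompose ∫((-2*x**4 - 8*x**3 - 10*x**2 - 124*x - 128)/(x**5 - 15*x**3 - 30*x**2 - 76*x - 120)) dx by partial fractions, (-2*x**4 - 8*x**3 - 10*x**2 - 124*x - 128)/(x**5 - 15*x**3 - 30*x**2 - 76*x - 120) = 4/(x**2 + 4) + 2/(x + 3) - 2/(x + 2) - 2/(x - 5): now ∫(-2/(x - 5)) dx + ∫(-2/(x + 2)) dx + ∫(2/(x + 3)) dx + ∫(4/(x**2 + 4)) dx + ∫(-6*cos(2*x)) dx.
Step 3. Evaluate the standard form [assuming x > -2]: now -2*log(x + 2) + ∫(-2/(x - 5)) dx + ∫(2/(x + 3)) dx + ∫(4/(x**2 + 4)) dx + ∫(-6*cos(2*x)) dx.
Step 4. Evaluate the standard form [assuming x > 5]: now -2*log(x - 5) - 2*log(x + 2) + ∫(2/(x + 3)) dx + ∫(4/(x**2 + 4)) dx + ∫(-6*cos(2*x)) dx.
Step 5. Evaluate the standard form [assuming x > -3]: now -2*log(x - 5) - 2*log(x + 2) + 2*log(x + 3) + ∫(4/(x**2 + 4)) dx + ∫(-6*cos(2*x)) dx.
Step 6. Evaluate the standard form: now -2*log(x - 5) - 2*log(x + 2) + 2*log(x + 3) + 2*atan(x/2) + ∫(-6*cos(2*x)) dx.
Step 7. Evaluate the standard form: now -2*log(x - 5) - 2*log(x + 2) + 2*log(x + 3) - 3*sin(2*x) + 2*atan(x/2).
Answer: -2*log(x - 5) - 2*log(x + 2) + 2*log(x + 3) - 3*sin(2*x) + 2*atan(x/2).


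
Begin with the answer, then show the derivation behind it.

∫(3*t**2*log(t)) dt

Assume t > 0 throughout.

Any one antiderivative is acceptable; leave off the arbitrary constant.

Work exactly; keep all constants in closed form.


The answer is t**3*log(t) - t**3/3.
Step 1. Integrate ∫(3*t**2*log(t)) dt by parts with u = log(t), dv = (3*t**2) dt, so v = t**3 [assuming t > 0]: now t**3*log(t) + ∫(-t**2) dt.
Step 2. Evaluate the standard form: now t**3*log(t) - t**3/3.
Answer: t**3*log(t) - t**3/3.


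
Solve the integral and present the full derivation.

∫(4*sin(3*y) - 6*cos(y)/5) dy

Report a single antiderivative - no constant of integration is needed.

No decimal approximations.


Step 1. Rewrite: now ∫(4*sin(3*y)) dy + ∫(-6*cos(y)/5) dy.
Step 2. Evaluate the standard form: now -4*cos(3*y)/3 + ∫(-6*cos(y)/5) dy.
Step 3. Evaluate the standard form: now -6*sin(y)/5 - 4*cos(3*y)/3.
Answer: -6*sin(y)/5 - 4*cos(3*y)/3.


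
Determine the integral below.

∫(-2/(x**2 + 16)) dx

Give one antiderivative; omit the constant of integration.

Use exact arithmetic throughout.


Answer: -atan(x/4)/2.


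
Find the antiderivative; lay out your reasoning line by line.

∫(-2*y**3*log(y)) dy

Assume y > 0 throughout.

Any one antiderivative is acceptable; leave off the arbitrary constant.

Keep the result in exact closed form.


Step 1. Integrate ∫(-2*y**3*log(y)) dy by parts with u = log(y), dv = (-2*y**3) dy, so v = -y**4/2 [assuming y > 0]: now -y**4*log(y)/2 + ∫(y**3/2) dy.
Step 2. Evaluate the standard form: now -y**4*log(y)/2 + y**4/8.
Answer: -y**4*log(y)/2 + y**4/8.


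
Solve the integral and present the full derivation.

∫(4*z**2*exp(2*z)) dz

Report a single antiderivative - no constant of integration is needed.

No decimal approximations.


Step 1. Integrate ∫(4*z**2*exp(2*z)) dz by parts with u = z**2, dv = (4*exp(2*z)) dz, so v = 2*exp(2*z): now 2*z**2*exp(2*z) + ∫(-4*z*exp(2*z)) dz.
Step 2. Integrate ∫(-4*z*exp(2*z)) dz by parts with u = z, dv = (-4*exp(2*z)) dz, so v = -2*exp(2*z): now 2*z**2*exp(2*z) - 2*z*exp(2*z) + ∫(2*exp(2*z)) dz.
Step 3. Evaluate the standard form: now 2*z**2*exp(2*z) - 2*z*exp(2*z) + exp(2*z).
Answer: 2*z**2*exp(2*z) - 2*z*exp(2*z) + exp(2*z).


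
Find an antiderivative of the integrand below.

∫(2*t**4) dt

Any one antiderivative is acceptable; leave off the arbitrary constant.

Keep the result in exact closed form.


Answer: 2*t**5/5.


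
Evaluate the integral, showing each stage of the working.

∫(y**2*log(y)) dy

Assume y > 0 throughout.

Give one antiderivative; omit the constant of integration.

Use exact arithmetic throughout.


Step 1. Integrate ∫(y**2*log(y)) dy by parts with u = log(y), dv = (y**2) dy, so v = y**3/3 [assuming y > 0]: now y**3*log(y)/3 + ∫(-y**2/3) dy.
Step 2. Evaluate the standard form: now y**3*log(y)/3 - y**3/9.
Answer: y**3*log(y)/3 - y**3/9.


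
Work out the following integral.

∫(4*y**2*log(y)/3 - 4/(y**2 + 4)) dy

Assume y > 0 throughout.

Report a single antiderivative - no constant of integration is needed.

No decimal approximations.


Answer: 4*y**3*log(y)/9 - 4*y**3/27 - 2*atan(y/2).


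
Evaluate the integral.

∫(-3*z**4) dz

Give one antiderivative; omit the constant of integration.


Answer: -3*z**5/5.


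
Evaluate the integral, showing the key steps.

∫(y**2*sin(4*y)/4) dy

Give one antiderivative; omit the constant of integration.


Step 1. Integrate ∫(y**2*sin(4*y)/4) dy by parts with u = y**2, dv = (sin(4*y)/4) dy, so v = -cos(4*y)/16: now -y**2*cos(4*y)/16 + ∫(y*cos(4*y)/8) dy.
Step 2. Integrate ∫(y*cos(4*y)/8) dy by parts with u = y, dv = (cos(4*y)/8) dy, so v = sin(4*y)/32: now -y**2*cos(4*y)/16 + y*sin(4*y)/32 + ∫(-sin(4*y)/32) dy.
Step 3. Evaluate the standard form: now -y**2*cos(4*y)/16 + y*sin(4*y)/32 + cos(4*y)/128.
Answer: -y**2*cos(4*y)/16 + y*sin(4*y)/32 + cos(4*y)/128.


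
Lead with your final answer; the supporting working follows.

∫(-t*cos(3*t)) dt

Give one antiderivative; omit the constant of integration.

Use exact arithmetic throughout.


The answer is -t*sin(3*t)/3 - cos(3*t)/9.
Step 1. Integrate ∫(-t*cos(3*t)) dt by parts with u = t, dv = (-cos(3*t)) dt, so v = -sin(3*t)/3: now -t*sin(3*t)/3 + ∫(sin(3*t)/3) dt.
Step 2. Evaluate the standard form: now -t*sin(3*t)/3 - cos(3*t)/9.
Answer: -t*sin(3*t)/3 - cos(3*t)/9.


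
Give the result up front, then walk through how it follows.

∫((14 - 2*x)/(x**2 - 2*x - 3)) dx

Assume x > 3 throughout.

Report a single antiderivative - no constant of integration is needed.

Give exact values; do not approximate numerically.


The answer is 2*log(x - 3) - 4*log(x + 1).
Step 1. Decompose ∫((14 - 2*x)/(x**2 - 2*x - 3)) dx by partial fractions, (14 - 2*x)/(x**2 - 2*x - 3) = -4/(x + 1) + 2/(x - 3): now ∫(2/(x - 3)) dx + ∫(-4/(x + 1)) dx.
Step 2. Evaluate the standard form [assuming x > -1]: now -4*log(x + 1) + ∫(2/(x - 3)) dx.
Step 3. Evaluate the standard form [assuming x > 3]: now 2*log(x - 3) - 4*log(x + 1).
Answer: 2*log(x - 3) - 4*log(x + 1).


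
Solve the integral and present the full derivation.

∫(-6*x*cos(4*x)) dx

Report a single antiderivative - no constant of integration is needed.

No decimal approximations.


Step 1. Integrate ∫(-6*x*cos(4*x)) dx by parts with u = x, dv = (-6*cos(4*x)) dx, so v = -3*sin(4*x)/2: now -3*x*sin(4*x)/2 + ∫(3*sin(4*x)/2) dx.
Step 2. Evaluate the standard form: now -3*x*sin(4*x)/2 - 3*cos(4*x)/8.
Answer: -3*x*sin(4*x)/2 - 3*cos(4*x)/8.


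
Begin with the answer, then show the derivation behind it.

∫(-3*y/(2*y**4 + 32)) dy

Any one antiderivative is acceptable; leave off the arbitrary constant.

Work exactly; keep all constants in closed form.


The answer is -3*atan(y**2/4)/16.
Step 1. Substitute u = y**2, turning ∫(-3*y/(2*y**4 + 32)) dy into ∫(-3/(4*(u**2 + 16))) du: now ∫(-3/(4*(u**2 + 16))) du.
Step 2. Evaluate the standard form: now -3*atan(u/4)/16.
Step 3. Substitute back u = y**2: now -3*atan(y**2/4)/16.
Answer: -3*atan(y**2/4)/16.


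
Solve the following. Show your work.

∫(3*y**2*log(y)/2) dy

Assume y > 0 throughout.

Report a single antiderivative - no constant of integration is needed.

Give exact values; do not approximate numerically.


Step 1. Integrate ∫(3*y**2*log(y)/2) dy by parts with u = log(y), dv = (3*y**2/2) dy, so v = y**3/2 [assuming y > 0]: now y**3*log(y)/2 + ∫(-y**2/2) dy.
Step 2. Evaluate the standard form: now y**3*log(y)/2 - y**3/6.
Answer: y**3*log(y)/2 - y**3/6.


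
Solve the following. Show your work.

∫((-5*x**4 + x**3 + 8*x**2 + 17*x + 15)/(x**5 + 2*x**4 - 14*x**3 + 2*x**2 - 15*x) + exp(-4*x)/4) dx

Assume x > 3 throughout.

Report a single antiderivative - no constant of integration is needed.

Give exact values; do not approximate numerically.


Step 1. Rewrite: now ∫((-5*x**4 + x**3 + 8*x**2 + 17*x + 15)/(x**5 + 2*x**4 - 14*x**3 + 2*x**2 - 15*x)) dx + ∫(exp(-4*x)/4) dx.
Step 2. Evaluate the standard form: now ∫((-5*x**4 + x**3 + 8*x**2 + 17*x + 15)/(x**5 + 2*x**4 - 14*x**3 + 2*x**2 - 15*x)) dx - exp(-4*x)/16.
Step 3. Decompose ∫((-5*x**4 + x**3 + 8*x**2 + 17*x + 15)/(x**5 + 2*x**4 - 14*x**3 + 2*x**2 - 15*x)) dx by partial fractions, (-5*x**4 + x**3 + 8*x**2 + 17*x + 15)/(x**5 + 2*x**4 - 14*x**3 + 2*x**2 - 15*x) = -1/(x**2 + 1) - 3/(x + 5) - 1/(x - 3) - 1/x: now ∫(-1/x) dx + ∫(-1/(x - 3)) dx + ∫(-3/(x + 5)) dx + ∫(-1/(x**2 + 1)) dx - exp(-4*x)/16.
Step 4. Evaluate the standard form [assuming x > -5]: now -3*log(x + 5) + ∫(-1/x) dx + ∫(-1/(x - 3)) dx + ∫(-1/(x**2 + 1)) dx - exp(-4*x)/16.
Step 5. Evaluate the standard form [assuming x > 0]: now -log(x) - 3*log(x + 5) + ∫(-1/(x - 3)) dx + ∫(-1/(x**2 + 1)) dx - exp(-4*x)/16.
Step 6. Evaluate the standard form [assuming x > 3]: now -log(x) - log(x - 3) - 3*log(x + 5) + ∫(-1/(x**2 + 1)) dx - exp(-4*x)/16.
Step 7. Evaluate the standard form: now -log(x) - log(x - 3) - 3*log(x + 5) - atan(x) - exp(-4*x)/16.
Answer: -log(x) - log(x - 3) - 3*log(x + 5) - atan(x) - exp(-4*x)/16.


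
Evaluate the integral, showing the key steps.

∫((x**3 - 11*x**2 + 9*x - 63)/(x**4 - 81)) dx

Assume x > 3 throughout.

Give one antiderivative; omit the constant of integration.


Step 1. Decompose ∫((x**3 - 11*x**2 + 9*x - 63)/(x**4 - 81)) dx by partial fractions, (x**3 - 11*x**2 + 9*x - 63)/(x**4 - 81) = -2/(x**2 + 9) + 2/(x + 3) - 1/(x - 3): now ∫(-1/(x - 3)) dx + ∫(2/(x + 3)) dx + ∫(-2/(x**2 + 9)) dx.
Step 2. Evaluate the standard form [assuming x > 3]: now -log(x - 3) + ∫(2/(x + 3)) dx + ∫(-2/(x**2 + 9)) dx.
Step 3. Evaluate the standard form [assuming x > -3]: now -log(x - 3) + 2*log(x + 3) + ∫(-2/(x**2 + 9)) dx.
Step 4. Evaluate the standard form: now -log(x - 3) + 2*log(x + 3) - 2*atan(x/3)/3.
Answer: -log(x - 3) + 2*log(x + 3) - 2*atan(x/3)/3.


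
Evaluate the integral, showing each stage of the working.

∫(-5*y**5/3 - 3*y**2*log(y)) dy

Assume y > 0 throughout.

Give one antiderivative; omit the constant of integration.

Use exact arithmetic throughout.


Step 1. Rewrite: now ∫(-5*y**5/3) dy + ∫(-3*y**2*log(y)) dy.
Step 2. Integrate ∫(-3*y**2*log(y)) dy by parts with u = log(y), dv = (-3*y**2) dy, so v = -y**3 [assuming y > 0]: now -y**3*log(y) + ∫(y**2) dy + ∫(-5*y**5/3) dy.
Step 3. Evaluate the standard form: now -y**3*log(y) + y**3/3 + ∫(-5*y**5/3) dy.
Step 4. Evaluate the standard form: now -5*y**6/18 - y**3*log(y) + y**3/3.
Answer: -5*y**6/18 - y**3*log(y) + y**3/3.


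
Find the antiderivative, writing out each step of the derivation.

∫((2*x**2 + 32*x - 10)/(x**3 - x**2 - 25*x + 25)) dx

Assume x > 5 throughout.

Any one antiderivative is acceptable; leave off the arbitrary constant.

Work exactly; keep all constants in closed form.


Step 1. Decompose ∫((2*x**2 + 32*x - 10)/(x**3 - x**2 - 25*x + 25)) dx by partial fractions, (2*x**2 + 32*x - 10)/(x**3 - x**2 - 25*x + 25) = -2/(x + 5) - 1/(x - 1) + 5/(x - 5): now ∫(5/(x - 5)) dx + ∫(-1/(x - 1)) dx + ∫(-2/(x + 5)) dx.
Step 2. Evaluate the standard form [assuming x > 1]: now -log(x - 1) + ∫(5/(x - 5)) dx + ∫(-2/(x + 5)) dx.
Step 3. Evaluate the standard form [assuming x > 5]: now 5*log(x - 5) - log(x - 1) + ∫(-2/(x + 5)) dx.
Step 4. Evaluate the standard form [assuming x > -5]: now 5*log(x - 5) - log(x - 1) - 2*log(x + 5).
Answer: 5*log(x - 5) - log(x - 1) - 2*log(x + 5).


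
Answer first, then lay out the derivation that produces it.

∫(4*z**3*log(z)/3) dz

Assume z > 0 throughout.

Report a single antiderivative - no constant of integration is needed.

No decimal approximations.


The answer is z**4*log(z)/3 - z**4/12.
Step 1. Integrate ∫(4*z**3*log(z)/3) dz by parts with u = log(z), dv = (4*z**3/3) dz, so v = z**4/3 [assuming z > 0]: now z**4*log(z)/3 + ∫(-z**3/3) dz.
Step 2. Evaluate the standard form: now z**4*log(z)/3 - z**4/12.
Answer: z**4*log(z)/3 - z**4/12.


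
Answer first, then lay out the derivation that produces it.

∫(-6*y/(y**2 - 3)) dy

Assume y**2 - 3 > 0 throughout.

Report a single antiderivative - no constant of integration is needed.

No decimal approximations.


The answer is -3*log(y**2 - 3).
Step 1. Substitute u = y**2 - 3, turning ∫(-6*y/(y**2 - 3)) dy into ∫(-3/u) du: now ∫(-3/u) du.
Step 2. Evaluate the standard form [assuming u > 0]: now -3*log(u).
Step 3. Substitute back u = y**2 - 3: now -3*log(y**2 - 3).
Answer: -3*log(y**2 - 3).


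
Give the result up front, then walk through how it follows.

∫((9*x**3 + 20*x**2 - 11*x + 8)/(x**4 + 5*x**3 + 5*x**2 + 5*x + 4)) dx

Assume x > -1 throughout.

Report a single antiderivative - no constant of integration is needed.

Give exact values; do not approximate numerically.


The answer is 5*log(x + 1) + 4*log(x + 4) - 4*atan(x).
Step 1. Decompose ∫((9*x**3 + 20*x**2 - 11*x + 8)/(x**4 + 5*x**3 + 5*x**2 + 5*x + 4)) dx by partial fractions, (9*x**3 + 20*x**2 - 11*x + 8)/(x**4 + 5*x**3 + 5*x**2 + 5*x + 4) = -4/(x**2 + 1) + 4/(x + 4) + 5/(x + 1): now ∫(5/(x + 1)) dx + ∫(4/(x + 4)) dx + ∫(-4/(x**2 + 1)) dx.
Step 2. Evaluate the standard form [assuming x > -1]: now 5*log(x + 1) + ∫(4/(x + 4)) dx + ∫(-4/(x**2 + 1)) dx.
Step 3. Evaluate the standard form [assuming x > -4]: now 5*log(x + 1) + 4*log(x + 4) + ∫(-4/(x**2 + 1)) dx.
Step 4. Evaluate the standard form: now 5*log(x + 1) + 4*log(x + 4) - 4*atan(x).
Answer: 5*log(x + 1) + 4*log(x + 4) - 4*atan(x).


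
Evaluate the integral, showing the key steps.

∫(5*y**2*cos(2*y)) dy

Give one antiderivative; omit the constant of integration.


Step 1. Integrate ∫(5*y**2*cos(2*y)) dy by parts with u = y**2, dv = (5*cos(2*y)) dy, so v = 5*sin(2*y)/2: now 5*y**2*sin(2*y)/2 + ∫(-5*y*sin(2*y)) dy.
Step 2. Integrate ∫(-5*y*sin(2*y)) dy by parts with u = y, dv = (-5*sin(2*y)) dy, so v = 5*cos(2*y)/2: now 5*y**2*sin(2*y)/2 + 5*y*cos(2*y)/2 + ∫(-5*cos(2*y)/2) dy.
Step 3. Evaluate the standard form: now 5*y**2*sin(2*y)/2 + 5*y*cos(2*y)/2 - 5*sin(2*y)/4.
Answer: 5*y**2*sin(2*y)/2 + 5*y*cos(2*y)/2 - 5*sin(2*y)/4.


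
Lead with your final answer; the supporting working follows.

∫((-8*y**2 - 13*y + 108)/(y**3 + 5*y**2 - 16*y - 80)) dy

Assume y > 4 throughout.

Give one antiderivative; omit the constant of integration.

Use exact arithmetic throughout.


The answer is -log(y - 4) - 4*log(y + 4) - 3*log(y + 5).
Step 1. Decompose ∫((-8*y**2 - 13*y + 108)/(y**3 + 5*y**2 - 16*y - 80)) dy by partial fractions, (-8*y**2 - 13*y + 108)/(y**3 + 5*y**2 - 16*y - 80) = -3/(y + 5) - 4/(y + 4) - 1/(y - 4): now ∫(-1/(y - 4)) dy + ∫(-4/(y + 4)) dy + ∫(-3/(y + 5)) dy.
Step 2. Evaluate the standard form [assuming y > 4]: now -log(y - 4) + ∫(-4/(y + 4)) dy + ∫(-3/(y + 5)) dy.
Step 3. Evaluate the standard form [assuming y > -4]: now -log(y - 4) - 4*log(y + 4) + ∫(-3/(y + 5)) dy.
Step 4. Evaluate the standard form [assuming y > -5]: now -log(y - 4) - 4*log(y + 4) - 3*log(y + 5).
Answer: -log(y - 4) - 4*log(y + 4) - 3*log(y + 5).


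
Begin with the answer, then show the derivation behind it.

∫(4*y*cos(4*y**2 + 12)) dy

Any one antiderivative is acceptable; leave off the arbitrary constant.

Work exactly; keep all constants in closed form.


The answer is sin(4*y**2 + 12)/2.
Step 1. Substitute u = y**2 + 3, turning ∫(4*y*cos(4*y**2 + 12)) dy into ∫(2*cos(4*u)) du: now ∫(2*cos(4*u)) du.
Step 2. Evaluate the standard form: now sin(4*u)/2.
Step 3. Substitute back u = y**2 + 3: now sin(4*y**2 + 12)/2.
Answer: sin(4*y**2 + 12)/2.


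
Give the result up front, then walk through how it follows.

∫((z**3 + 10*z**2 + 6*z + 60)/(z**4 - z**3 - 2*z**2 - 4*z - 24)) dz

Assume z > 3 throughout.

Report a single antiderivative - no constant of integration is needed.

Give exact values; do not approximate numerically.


The answer is 3*log(z - 3) - 2*log(z + 2) - atan(z/2).
Step 1. Decompose ∫((z**3 + 10*z**2 + 6*z + 60)/(z**4 - z**3 - 2*z**2 - 4*z - 24)) dz by partial fractions, (z**3 + 10*z**2 + 6*z + 60)/(z**4 - z**3 - 2*z**2 - 4*z - 24) = -2/(z**2 + 4) - 2/(z + 2) + 3/(z - 3): now ∫(3/(z - 3)) dz + ∫(-2/(z + 2)) dz + ∫(-2/(z**2 + 4)) dz.
Step 2. Evaluate the standard form [assuming z > -2]: now -2*log(z + 2) + ∫(3/(z - 3)) dz + ∫(-2/(z**2 + 4)) dz.
Step 3. Evaluate the standard form [assuming z > 3]: now 3*log(z - 3) - 2*log(z + 2) + ∫(-2/(z**2 + 4)) dz.
Step 4. Evaluate the standard form: now 3*log(z - 3) - 2*log(z + 2) - atan(z/2).
Answer: 3*log(z - 3) - 2*log(z + 2) - atan(z/2).


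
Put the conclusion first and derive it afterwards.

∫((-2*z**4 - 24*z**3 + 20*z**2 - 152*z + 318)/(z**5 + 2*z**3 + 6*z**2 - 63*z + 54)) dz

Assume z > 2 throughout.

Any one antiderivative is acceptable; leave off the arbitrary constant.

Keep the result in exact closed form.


The answer is -2*log(z - 2) - 4*log(z - 1) + 4*log(z + 3) - 4*atan(z/3)/3.
Step 1. Decompose ∫((-2*z**4 - 24*z**3 + 20*z**2 - 152*z + 318)/(z**5 + 2*z**3 + 6*z**2 - 63*z + 54)) dz by partial fractions, (-2*z**4 - 24*z**3 + 20*z**2 - 152*z + 318)/(z**5 + 2*z**3 + 6*z**2 - 63*z + 54) = -4/(z**2 + 9) + 4/(z + 3) - 4/(z - 1) - 2/(z - 2): now ∫(-2/(z - 2)) dz + ∫(-4/(z - 1)) dz + ∫(4/(z + 3)) dz + ∫(-4/(z**2 + 9)) dz.
Step 2. Evaluate the standard form [assuming z > 2]: now -2*log(z - 2) + ∫(-4/(z - 1)) dz + ∫(4/(z + 3)) dz + ∫(-4/(z**2 + 9)) dz.
Step 3. Evaluate the standard form [assuming z > 1]: now -2*log(z - 2) - 4*log(z - 1) + ∫(4/(z + 3)) dz + ∫(-4/(z**2 + 9)) dz.
Step 4. Evaluate the standard form [assuming z > -3]: now -2*log(z - 2) - 4*log(z - 1) + 4*log(z + 3) + ∫(-4/(z**2 + 9)) dz.
Step 5. Evaluate the standard form: now -2*log(z - 2) - 4*log(z - 1) + 4*log(z + 3) - 4*atan(z/3)/3.
Answer: -2*log(z - 2) - 4*log(z - 1) + 4*log(z + 3) - 4*atan(z/3)/3.


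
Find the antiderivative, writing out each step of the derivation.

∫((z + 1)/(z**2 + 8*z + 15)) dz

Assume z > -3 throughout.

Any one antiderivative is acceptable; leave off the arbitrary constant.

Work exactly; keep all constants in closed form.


Step 1. Decompose ∫((z + 1)/(z**2 + 8*z + 15)) dz by partial fractions, (z + 1)/(z**2 + 8*z + 15) = 2/(z + 5) - 1/(z + 3): now ∫(-1/(z + 3)) dz + ∫(2/(z + 5)) dz.
Step 2. Evaluate the standard form [assuming z > -3]: now -log(z + 3) + ∫(2/(z + 5)) dz.
Step 3. Evaluate the standard form [assuming z > -5]: now -log(z + 3) + 2*log(z + 5).
Answer: -log(z + 3) + 2*log(z + 5).
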